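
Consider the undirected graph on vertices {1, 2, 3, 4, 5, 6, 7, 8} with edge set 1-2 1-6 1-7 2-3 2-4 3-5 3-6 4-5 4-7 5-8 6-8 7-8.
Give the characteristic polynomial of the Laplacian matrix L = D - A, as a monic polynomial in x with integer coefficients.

x^8 - 24x^7 + 240x^6 - 1296x^5 + 4080x^4 - 7488x^3 + 7424x^2 - 3072x

Each diagonal entry of L is the vertex degree and each off-diagonal entry is -1 where an edge is present, 0 otherwise; in the order [1, 2, 3, 4, 5, 6, 7, 8] the diagonal is [3, 3, 3, 3, 3, 3, 3, 3]. The eigenvalues of L are [0, 2, 2, 2, 4, 4, 4, 6]; the characteristic polynomial is the product of (x - lambda_i), which multiplies out to x^8 - 24x^7 + 240x^6 - 1296x^5 + 4080x^4 - 7488x^3 + 7424x^2 - 3072x. The constant term is 0 because L is singular (the all-ones vector lies in its kernel). There is one zero in the spectrum, matching the 1 component. The largest eigenvalue, 6, is at most the vertex count 8.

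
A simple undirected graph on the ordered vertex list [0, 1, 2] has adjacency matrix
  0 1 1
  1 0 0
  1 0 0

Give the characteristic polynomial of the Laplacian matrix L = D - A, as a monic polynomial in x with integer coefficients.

x^3 - 4x^2 + 3x

With the vertex order [0, 1, 2], the degrees are [2, 1, 1], giving D = diag(2, 1, 1) and L = D - A. Computing det(xI - L) by cofactor expansion (or equivalently via sum-over-permutations) gives x^3 - 4x^2 + 3x. Since p(0) = det(-L) = 0, x divides p(x). The largest eigenvalue, 3, is at most the vertex count 3.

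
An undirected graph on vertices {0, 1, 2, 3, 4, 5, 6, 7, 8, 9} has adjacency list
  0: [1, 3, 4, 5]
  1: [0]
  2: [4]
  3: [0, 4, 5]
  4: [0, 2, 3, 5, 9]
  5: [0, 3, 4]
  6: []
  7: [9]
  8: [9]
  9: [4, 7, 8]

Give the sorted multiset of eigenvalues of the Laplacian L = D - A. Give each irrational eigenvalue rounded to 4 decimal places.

Each diagonal entry of L is the vertex degree and each off-diagonal entry is -1 where an edge is present, 0 otherwise; in the order [0, 1, 2, 3, 4, 5, 6, 7, 8, 9] the diagonal is [4, 1, 1, 3, 5, 3, 0, 1, 1, 3]. L is symmetric positive semidefinite, so every eigenvalue is real and nonnegative. The 2 zero eigenvalues correspond to the 2 connected components. The eigenvalues sum to 22, which equals trace(L) = 2|E|. The largest eigenvalue, 6.2021, is at most the vertex count 10.

[0, 0, 0.3328, 0.7931, 1, 1.2872, 3.4906, 4, 4.8942, 6.2021]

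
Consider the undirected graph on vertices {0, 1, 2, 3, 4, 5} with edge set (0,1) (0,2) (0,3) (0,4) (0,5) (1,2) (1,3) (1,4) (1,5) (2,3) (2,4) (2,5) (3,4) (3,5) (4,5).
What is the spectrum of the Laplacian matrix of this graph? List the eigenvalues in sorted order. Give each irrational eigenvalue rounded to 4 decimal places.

[0, 6, 6, 6, 6, 6]

With the vertex order [0, 1, 2, 3, 4, 5], the degrees are [5, 5, 5, 5, 5, 5], giving D = diag(5, 5, 5, 5, 5, 5) and L = D - A. Since every row of L sums to 0, the all-ones vector is in the kernel and 0 is an eigenvalue. The eigenvalues sum to 30, which equals trace(L) = 2|E|.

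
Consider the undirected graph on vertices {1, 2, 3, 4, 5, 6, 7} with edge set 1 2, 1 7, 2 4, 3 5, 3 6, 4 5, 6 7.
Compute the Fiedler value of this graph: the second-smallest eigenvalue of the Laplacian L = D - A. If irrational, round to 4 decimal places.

0.7530

Reading degrees in the order [1, 2, 3, 4, 5, 6, 7] gives [2, 2, 2, 2, 2, 2, 2]; set D = diag(2, 2, 2, 2, 2, 2, 2) and form L = D - A. The sorted Laplacian eigenvalues are [0, 0.7530, 0.7530, 2.4450, 2.4450, 3.8019, 3.8019]; the algebraic connectivity is the second entry, 0.7530. By the matrix-tree theorem the graph has (1/7) * product of the nonzero eigenvalues = 7 spanning trees. There is one zero in the spectrum, matching the 1 component.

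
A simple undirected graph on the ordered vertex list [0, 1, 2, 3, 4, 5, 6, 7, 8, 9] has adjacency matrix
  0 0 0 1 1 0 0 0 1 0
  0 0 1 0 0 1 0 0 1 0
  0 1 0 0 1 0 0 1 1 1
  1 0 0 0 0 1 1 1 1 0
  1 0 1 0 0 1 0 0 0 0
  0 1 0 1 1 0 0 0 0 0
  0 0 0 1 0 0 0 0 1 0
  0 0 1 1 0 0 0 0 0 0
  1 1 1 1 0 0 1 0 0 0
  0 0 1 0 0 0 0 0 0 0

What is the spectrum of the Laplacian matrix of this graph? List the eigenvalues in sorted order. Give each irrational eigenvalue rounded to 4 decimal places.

With the vertex order [0, 1, 2, 3, 4, 5, 6, 7, 8, 9], the degrees are [3, 3, 5, 5, 3, 3, 2, 2, 5, 1], giving D = diag(3, 3, 5, 5, 3, 3, 2, 2, 5, 1) and L = D - A. The multiplicity of 0 as a Laplacian eigenvalue equals the number of connected components. The eigenvalues sum to 32, which equals trace(L) = 2|E|.

[0, 0.8370, 1.6256, 1.7952, 2.3440, 3.0832, 3.6396, 5.4942, 6.3371, 6.8441]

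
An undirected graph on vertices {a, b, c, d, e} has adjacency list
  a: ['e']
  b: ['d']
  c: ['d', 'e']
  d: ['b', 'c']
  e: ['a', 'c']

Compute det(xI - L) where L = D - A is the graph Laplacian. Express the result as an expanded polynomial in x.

Each diagonal entry of L is the vertex degree and each off-diagonal entry is -1 where an edge is present, 0 otherwise; in the order [a, b, c, d, e] the diagonal is [1, 1, 2, 2, 2]. Computing det(xI - L) by cofactor expansion (or equivalently via sum-over-permutations) gives x^5 - 8x^4 + 21x^3 - 20x^2 + 5x. The constant term is 0 because L is singular (the all-ones vector lies in its kernel). The eigenvalues sum to 8, which equals trace(L) = 2|E|.

x^5 - 8x^4 + 21x^3 - 20x^2 + 5x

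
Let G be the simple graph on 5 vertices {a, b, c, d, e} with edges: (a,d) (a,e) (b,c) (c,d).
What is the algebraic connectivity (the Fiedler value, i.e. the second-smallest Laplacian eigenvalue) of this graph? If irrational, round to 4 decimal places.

With the vertex order [a, b, c, d, e], the degrees are [2, 1, 2, 2, 1], giving D = diag(2, 1, 2, 2, 1) and L = D - A. The smallest Laplacian eigenvalue is always 0. The next one, lambda_2 = 0.3820, measures how hard the graph is to disconnect: larger values mean better connectivity. There is one zero in the spectrum, matching the 1 component.

0.3820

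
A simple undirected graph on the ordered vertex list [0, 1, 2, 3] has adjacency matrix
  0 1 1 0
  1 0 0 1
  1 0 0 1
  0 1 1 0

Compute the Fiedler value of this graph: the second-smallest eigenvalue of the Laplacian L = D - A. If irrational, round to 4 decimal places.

2

Each diagonal entry of L is the vertex degree and each off-diagonal entry is -1 where an edge is present, 0 otherwise; in the order [0, 1, 2, 3] the diagonal is [2, 2, 2, 2]. The smallest Laplacian eigenvalue is always 0. The next one, lambda_2 = 2, measures how hard the graph is to disconnect: larger values mean better connectivity. The eigenvalues sum to 8, which equals trace(L) = 2|E|. The largest eigenvalue, 4, is at most the vertex count 4.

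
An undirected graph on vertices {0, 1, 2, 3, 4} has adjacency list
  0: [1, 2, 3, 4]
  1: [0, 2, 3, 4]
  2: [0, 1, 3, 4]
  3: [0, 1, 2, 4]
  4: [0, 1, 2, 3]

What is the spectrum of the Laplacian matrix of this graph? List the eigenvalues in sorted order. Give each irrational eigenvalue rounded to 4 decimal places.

Each diagonal entry of L is the vertex degree and each off-diagonal entry is -1 where an edge is present, 0 otherwise; in the order [0, 1, 2, 3, 4] the diagonal is [4, 4, 4, 4, 4]. Since every row of L sums to 0, the all-ones vector is in the kernel and 0 is an eigenvalue. The largest eigenvalue, 5, is at most the vertex count 5.

[0, 5, 5, 5, 5]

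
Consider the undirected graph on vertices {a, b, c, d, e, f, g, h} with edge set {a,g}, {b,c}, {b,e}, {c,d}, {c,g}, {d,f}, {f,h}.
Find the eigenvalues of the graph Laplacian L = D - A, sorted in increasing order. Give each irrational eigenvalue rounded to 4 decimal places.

With the vertex order [a, b, c, d, e, f, g, h], the degrees are [1, 2, 3, 2, 1, 2, 2, 1], giving D = diag(1, 2, 3, 2, 1, 2, 2, 1) and L = D - A. Diagonalising L (or applying a numerical eigensolver to the 8x8 matrix) gives the spectrum above. The single zero eigenvalue shows the graph is connected. By the matrix-tree theorem the graph has (1/8) * product of the nonzero eigenvalues = 1 spanning tree.

[0, 0.2434, 0.3820, 1.1798, 2, 2.6180, 3.1386, 4.4383]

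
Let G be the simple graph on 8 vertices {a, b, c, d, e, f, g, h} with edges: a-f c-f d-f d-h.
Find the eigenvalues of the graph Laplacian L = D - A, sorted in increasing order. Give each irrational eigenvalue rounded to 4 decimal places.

[0, 0, 0, 0, 0.5188, 1, 2.3111, 4.1701]

With the vertex order [a, b, c, d, e, f, g, h], the degrees are [1, 0, 1, 2, 0, 3, 0, 1], giving D = diag(1, 0, 1, 2, 0, 3, 0, 1) and L = D - A. Since every row of L sums to 0, the all-ones vector is in the kernel and 0 is an eigenvalue. The 4 zero eigenvalues correspond to the 4 connected components. The largest eigenvalue, 4.1701, is at most the vertex count 8.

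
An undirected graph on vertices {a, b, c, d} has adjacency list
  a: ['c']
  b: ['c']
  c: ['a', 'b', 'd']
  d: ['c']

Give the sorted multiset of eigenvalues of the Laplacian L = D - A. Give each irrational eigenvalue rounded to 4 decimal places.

[0, 1, 1, 4]

With the vertex order [a, b, c, d], the degrees are [1, 1, 3, 1], giving D = diag(1, 1, 3, 1) and L = D - A. Diagonalising L (or applying a numerical eigensolver to the 4x4 matrix) gives the spectrum above. The single zero eigenvalue shows the graph is connected. The eigenvalues sum to 6, which equals trace(L) = 2|E|.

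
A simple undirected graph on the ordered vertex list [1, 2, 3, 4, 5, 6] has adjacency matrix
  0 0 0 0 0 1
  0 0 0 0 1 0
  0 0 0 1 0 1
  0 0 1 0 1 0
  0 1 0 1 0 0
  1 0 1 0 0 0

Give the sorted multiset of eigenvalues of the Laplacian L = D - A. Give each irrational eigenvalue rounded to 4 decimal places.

[0, 0.2679, 1, 2, 3, 3.7321]

Each diagonal entry of L is the vertex degree and each off-diagonal entry is -1 where an edge is present, 0 otherwise; in the order [1, 2, 3, 4, 5, 6] the diagonal is [1, 1, 2, 2, 2, 2]. L is symmetric positive semidefinite, so every eigenvalue is real and nonnegative. The single zero eigenvalue shows the graph is connected. There is one zero in the spectrum, matching the 1 component.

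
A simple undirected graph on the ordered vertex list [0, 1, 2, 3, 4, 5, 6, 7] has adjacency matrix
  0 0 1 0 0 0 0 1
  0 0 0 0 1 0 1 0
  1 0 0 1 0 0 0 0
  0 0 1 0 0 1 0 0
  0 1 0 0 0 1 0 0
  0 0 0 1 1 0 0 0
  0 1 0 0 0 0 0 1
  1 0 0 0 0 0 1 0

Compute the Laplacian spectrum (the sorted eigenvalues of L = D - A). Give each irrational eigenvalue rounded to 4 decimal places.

Reading degrees in the order [0, 1, 2, 3, 4, 5, 6, 7] gives [2, 2, 2, 2, 2, 2, 2, 2]; set D = diag(2, 2, 2, 2, 2, 2, 2, 2) and form L = D - A. Since every row of L sums to 0, the all-ones vector is in the kernel and 0 is an eigenvalue. The single zero eigenvalue shows the graph is connected. There is one zero in the spectrum, matching the 1 component.

[0, 0.5858, 0.5858, 2, 2, 3.4142, 3.4142, 4]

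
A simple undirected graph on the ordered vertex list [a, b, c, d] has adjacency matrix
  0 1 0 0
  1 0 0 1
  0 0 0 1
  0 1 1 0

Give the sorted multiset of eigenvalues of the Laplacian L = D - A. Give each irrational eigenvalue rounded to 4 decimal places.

[0, 0.5858, 2, 3.4142]

Each diagonal entry of L is the vertex degree and each off-diagonal entry is -1 where an edge is present, 0 otherwise; in the order [a, b, c, d] the diagonal is [1, 2, 1, 2]. L is symmetric positive semidefinite, so every eigenvalue is real and nonnegative. The single zero eigenvalue shows the graph is connected. The eigenvalues sum to 6, which equals trace(L) = 2|E|.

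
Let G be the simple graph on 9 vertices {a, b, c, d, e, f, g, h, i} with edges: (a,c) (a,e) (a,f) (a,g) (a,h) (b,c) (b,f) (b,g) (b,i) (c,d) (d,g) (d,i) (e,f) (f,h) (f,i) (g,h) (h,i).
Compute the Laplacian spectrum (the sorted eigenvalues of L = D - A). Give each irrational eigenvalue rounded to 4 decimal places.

With the vertex order [a, b, c, d, e, f, g, h, i], the degrees are [5, 4, 3, 3, 2, 5, 4, 4, 4], giving D = diag(5, 4, 3, 3, 2, 5, 4, 4, 4) and L = D - A. Since every row of L sums to 0, the all-ones vector is in the kernel and 0 is an eigenvalue. The single zero eigenvalue shows the graph is connected. The eigenvalues sum to 34, which equals trace(L) = 2|E|.

[0, 1.5532, 2.5829, 3.2612, 3.4723, 4.1247, 5.8108, 6.1546, 7.0403]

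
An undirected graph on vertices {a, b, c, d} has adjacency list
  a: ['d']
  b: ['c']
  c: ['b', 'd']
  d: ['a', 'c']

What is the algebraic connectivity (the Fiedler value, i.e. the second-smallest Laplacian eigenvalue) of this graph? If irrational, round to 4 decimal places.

Reading degrees in the order [a, b, c, d] gives [1, 1, 2, 2]; set D = diag(1, 1, 2, 2) and form L = D - A. Computing the eigenvalues of L and sorting gives [0, 0.5858, 2, 3.4142]. The Fiedler value lambda_2 = 0.5858 is strictly positive, so the graph is connected. The eigenvalues sum to 6, which equals trace(L) = 2|E|. The largest eigenvalue, 3.4142, is at most the vertex count 4.

0.5858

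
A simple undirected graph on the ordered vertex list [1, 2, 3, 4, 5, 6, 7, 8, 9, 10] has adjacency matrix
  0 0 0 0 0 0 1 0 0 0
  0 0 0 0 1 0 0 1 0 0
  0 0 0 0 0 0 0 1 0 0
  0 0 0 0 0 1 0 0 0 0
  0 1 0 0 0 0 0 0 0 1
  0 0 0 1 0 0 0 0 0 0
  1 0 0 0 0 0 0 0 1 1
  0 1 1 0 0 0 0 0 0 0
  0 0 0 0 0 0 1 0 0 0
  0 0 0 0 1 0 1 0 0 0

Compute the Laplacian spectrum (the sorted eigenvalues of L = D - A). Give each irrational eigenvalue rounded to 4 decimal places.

[0, 0, 0.1667, 0.7276, 1, 1.6353, 2, 2.6729, 3.5643, 4.2332]

Reading degrees in the order [1, 2, 3, 4, 5, 6, 7, 8, 9, 10] gives [1, 2, 1, 1, 2, 1, 3, 2, 1, 2]; set D = diag(1, 2, 1, 1, 2, 1, 3, 2, 1, 2) and form L = D - A. Diagonalising L (or applying a numerical eigensolver to the 10x10 matrix) gives the spectrum above. The 2 zero eigenvalues correspond to the 2 connected components. The largest eigenvalue, 4.2332, is at most the vertex count 10.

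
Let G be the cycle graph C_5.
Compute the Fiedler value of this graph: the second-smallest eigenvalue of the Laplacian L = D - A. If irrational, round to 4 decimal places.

1.3820

The graph has 5 vertices and degree multiset [2, 2, 2, 2, 2]; D is the diagonal matrix of degrees and L = D - A. The smallest Laplacian eigenvalue is always 0. The next one, lambda_2 = 1.3820, measures how hard the graph is to disconnect: larger values mean better connectivity. There is one zero in the spectrum, matching the 1 component.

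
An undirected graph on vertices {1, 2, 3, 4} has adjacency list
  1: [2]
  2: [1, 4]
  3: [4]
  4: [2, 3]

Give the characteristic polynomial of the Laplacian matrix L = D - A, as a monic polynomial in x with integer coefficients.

Reading degrees in the order [1, 2, 3, 4] gives [1, 2, 1, 2]; set D = diag(1, 2, 1, 2) and form L = D - A. L has integer entries, so p(x) = det(xI - L) has integer coefficients. Expanding the determinant yields x^4 - 6x^3 + 10x^2 - 4x. The constant term is 0 because L is singular (the all-ones vector lies in its kernel). The eigenvalues sum to 6, which equals trace(L) = 2|E|. There is one zero in the spectrum, matching the 1 component.

x^4 - 6x^3 + 10x^2 - 4x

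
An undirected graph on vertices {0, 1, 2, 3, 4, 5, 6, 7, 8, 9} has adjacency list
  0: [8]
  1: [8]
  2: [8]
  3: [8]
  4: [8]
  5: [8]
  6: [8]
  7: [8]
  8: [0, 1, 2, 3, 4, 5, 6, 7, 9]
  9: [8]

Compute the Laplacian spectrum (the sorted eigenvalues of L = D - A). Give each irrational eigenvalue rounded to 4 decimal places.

Each diagonal entry of L is the vertex degree and each off-diagonal entry is -1 where an edge is present, 0 otherwise; in the order [0, 1, 2, 3, 4, 5, 6, 7, 8, 9] the diagonal is [1, 1, 1, 1, 1, 1, 1, 1, 9, 1]. Since every row of L sums to 0, the all-ones vector is in the kernel and 0 is an eigenvalue. The single zero eigenvalue shows the graph is connected. There is one zero in the spectrum, matching the 1 component.

[0, 1, 1, 1, 1, 1, 1, 1, 1, 10]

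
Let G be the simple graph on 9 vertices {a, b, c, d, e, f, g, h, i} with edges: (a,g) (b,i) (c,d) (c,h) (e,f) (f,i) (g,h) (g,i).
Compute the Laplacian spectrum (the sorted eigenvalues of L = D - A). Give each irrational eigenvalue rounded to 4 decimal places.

[0, 0.1862, 0.4822, 0.7043, 1.4073, 2.1338, 2.8532, 3.5372, 4.6958]

Each diagonal entry of L is the vertex degree and each off-diagonal entry is -1 where an edge is present, 0 otherwise; in the order [a, b, c, d, e, f, g, h, i] the diagonal is [1, 1, 2, 1, 1, 2, 3, 2, 3]. Diagonalising L (or applying a numerical eigensolver to the 9x9 matrix) gives the spectrum above.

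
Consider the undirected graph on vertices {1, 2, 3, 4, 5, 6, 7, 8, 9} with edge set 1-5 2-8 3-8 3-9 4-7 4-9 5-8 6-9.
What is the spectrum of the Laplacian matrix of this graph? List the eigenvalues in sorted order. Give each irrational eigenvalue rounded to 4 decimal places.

With the vertex order [1, 2, 3, 4, 5, 6, 7, 8, 9], the degrees are [1, 1, 2, 2, 2, 1, 1, 3, 3], giving D = diag(1, 1, 2, 2, 2, 1, 1, 3, 3) and L = D - A. The multiplicity of 0 as a Laplacian eigenvalue equals the number of connected components. There is one zero in the spectrum, matching the 1 component.

[0, 0.1729, 0.5587, 0.6617, 1.4331, 2.2091, 2.4851, 3.9563, 4.5231]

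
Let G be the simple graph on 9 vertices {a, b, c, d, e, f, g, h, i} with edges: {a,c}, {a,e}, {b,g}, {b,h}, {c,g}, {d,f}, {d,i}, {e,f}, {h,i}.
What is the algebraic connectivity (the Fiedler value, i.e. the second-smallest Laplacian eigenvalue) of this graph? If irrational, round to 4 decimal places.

Each diagonal entry of L is the vertex degree and each off-diagonal entry is -1 where an edge is present, 0 otherwise; in the order [a, b, c, d, e, f, g, h, i] the diagonal is [2, 2, 2, 2, 2, 2, 2, 2, 2]. Computing the eigenvalues of L and sorting gives [0, 0.4679, 0.4679, 1.6527, 1.6527, 3, 3, 3.8794, 3.8794]. The Fiedler value lambda_2 = 0.4679 is strictly positive, so the graph is connected. The eigenvalues sum to 18, which equals trace(L) = 2|E|. There is one zero in the spectrum, matching the 1 component.

0.4679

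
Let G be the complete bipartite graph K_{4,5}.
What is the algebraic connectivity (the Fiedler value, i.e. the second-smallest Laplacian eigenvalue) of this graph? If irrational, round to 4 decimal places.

The graph has 9 vertices and degree multiset [5, 5, 5, 5, 4, 4, 4, 4, 4]; D is the diagonal matrix of degrees and L = D - A. The sorted Laplacian eigenvalues are [0, 4, 4, 4, 4, 5, 5, 5, 9]; the algebraic connectivity is the second entry, 4. The largest eigenvalue, 9, is at most the vertex count 9.

4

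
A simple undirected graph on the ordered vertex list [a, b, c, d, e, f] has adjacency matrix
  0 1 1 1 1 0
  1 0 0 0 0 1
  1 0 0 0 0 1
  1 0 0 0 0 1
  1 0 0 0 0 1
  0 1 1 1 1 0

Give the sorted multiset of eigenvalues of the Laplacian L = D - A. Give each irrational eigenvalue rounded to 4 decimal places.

With the vertex order [a, b, c, d, e, f], the degrees are [4, 2, 2, 2, 2, 4], giving D = diag(4, 2, 2, 2, 2, 4) and L = D - A. Diagonalising L (or applying a numerical eigensolver to the 6x6 matrix) gives the spectrum above. There is one zero in the spectrum, matching the 1 component.

[0, 2, 2, 2, 4, 6]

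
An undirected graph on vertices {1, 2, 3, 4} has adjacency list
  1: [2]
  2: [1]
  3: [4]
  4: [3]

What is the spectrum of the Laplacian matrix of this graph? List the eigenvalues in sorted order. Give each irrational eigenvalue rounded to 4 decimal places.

[0, 0, 2, 2]

Each diagonal entry of L is the vertex degree and each off-diagonal entry is -1 where an edge is present, 0 otherwise; in the order [1, 2, 3, 4] the diagonal is [1, 1, 1, 1]. L is symmetric positive semidefinite, so every eigenvalue is real and nonnegative. The 2 zero eigenvalues correspond to the 2 connected components. There are 2 zeros in the spectrum, matching the 2 components. The eigenvalues sum to 4, which equals trace(L) = 2|E|.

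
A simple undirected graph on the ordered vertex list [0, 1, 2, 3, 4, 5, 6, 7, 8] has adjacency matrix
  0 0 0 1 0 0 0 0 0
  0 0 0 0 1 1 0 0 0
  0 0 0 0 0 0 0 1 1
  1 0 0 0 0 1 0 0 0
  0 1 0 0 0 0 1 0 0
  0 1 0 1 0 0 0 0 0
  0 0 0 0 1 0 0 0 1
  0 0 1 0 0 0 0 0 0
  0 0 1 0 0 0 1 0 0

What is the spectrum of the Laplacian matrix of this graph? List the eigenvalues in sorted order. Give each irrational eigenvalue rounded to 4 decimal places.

[0, 0.1206, 0.4679, 1, 1.6527, 2.3473, 3, 3.5321, 3.8794]

With the vertex order [0, 1, 2, 3, 4, 5, 6, 7, 8], the degrees are [1, 2, 2, 2, 2, 2, 2, 1, 2], giving D = diag(1, 2, 2, 2, 2, 2, 2, 1, 2) and L = D - A. The multiplicity of 0 as a Laplacian eigenvalue equals the number of connected components. The largest eigenvalue, 3.8794, is at most the vertex count 9.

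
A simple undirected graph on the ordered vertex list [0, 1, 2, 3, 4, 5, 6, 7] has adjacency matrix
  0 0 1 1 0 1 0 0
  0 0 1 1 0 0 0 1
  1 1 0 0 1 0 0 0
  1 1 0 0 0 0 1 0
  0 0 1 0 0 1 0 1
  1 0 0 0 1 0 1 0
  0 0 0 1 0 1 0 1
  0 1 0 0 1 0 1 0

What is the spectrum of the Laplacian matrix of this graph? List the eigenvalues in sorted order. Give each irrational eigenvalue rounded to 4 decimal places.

[0, 2, 2, 2, 4, 4, 4, 6]

Each diagonal entry of L is the vertex degree and each off-diagonal entry is -1 where an edge is present, 0 otherwise; in the order [0, 1, 2, 3, 4, 5, 6, 7] the diagonal is [3, 3, 3, 3, 3, 3, 3, 3]. The multiplicity of 0 as a Laplacian eigenvalue equals the number of connected components. The single zero eigenvalue shows the graph is connected. The largest eigenvalue, 6, is at most the vertex count 8. There is one zero in the spectrum, matching the 1 component.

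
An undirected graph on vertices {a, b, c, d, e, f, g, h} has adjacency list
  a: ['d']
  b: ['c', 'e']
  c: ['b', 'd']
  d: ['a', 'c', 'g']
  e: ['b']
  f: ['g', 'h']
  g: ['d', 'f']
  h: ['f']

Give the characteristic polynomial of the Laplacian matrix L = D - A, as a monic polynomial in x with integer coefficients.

With the vertex order [a, b, c, d, e, f, g, h], the degrees are [1, 2, 2, 3, 1, 2, 2, 1], giving D = diag(1, 2, 2, 3, 1, 2, 2, 1) and L = D - A. L has integer entries, so p(x) = det(xI - L) has integer coefficients. Expanding the determinant yields x^8 - 14x^7 + 77x^6 - 212x^5 + 308x^4 - 228x^3 + 75x^2 - 8x. Since p(0) = det(-L) = 0, x divides p(x). There is one zero in the spectrum, matching the 1 component. By the matrix-tree theorem the graph has (1/8) * product of the nonzero eigenvalues = 1 spanning tree.

x^8 - 14x^7 + 77x^6 - 212x^5 + 308x^4 - 228x^3 + 75x^2 - 8x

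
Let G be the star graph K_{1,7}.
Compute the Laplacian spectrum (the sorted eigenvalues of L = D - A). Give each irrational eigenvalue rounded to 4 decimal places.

The graph has 8 vertices and degree multiset [7, 1, 1, 1, 1, 1, 1, 1]; D is the diagonal matrix of degrees and L = D - A. L is symmetric positive semidefinite, so every eigenvalue is real and nonnegative. The single zero eigenvalue shows the graph is connected. The eigenvalues sum to 14, which equals trace(L) = 2|E|.

[0, 1, 1, 1, 1, 1, 1, 8]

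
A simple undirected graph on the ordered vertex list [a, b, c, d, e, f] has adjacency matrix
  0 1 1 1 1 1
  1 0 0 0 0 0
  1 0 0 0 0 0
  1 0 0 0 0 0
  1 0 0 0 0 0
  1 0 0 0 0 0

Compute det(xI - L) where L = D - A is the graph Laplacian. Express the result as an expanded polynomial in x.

x^6 - 10x^5 + 30x^4 - 40x^3 + 25x^2 - 6x

Each diagonal entry of L is the vertex degree and each off-diagonal entry is -1 where an edge is present, 0 otherwise; in the order [a, b, c, d, e, f] the diagonal is [5, 1, 1, 1, 1, 1]. Computing det(xI - L) by cofactor expansion (or equivalently via sum-over-permutations) gives x^6 - 10x^5 + 30x^4 - 40x^3 + 25x^2 - 6x. The constant term is 0 because L is singular (the all-ones vector lies in its kernel). There is one zero in the spectrum, matching the 1 component. The largest eigenvalue, 6, is at most the vertex count 6.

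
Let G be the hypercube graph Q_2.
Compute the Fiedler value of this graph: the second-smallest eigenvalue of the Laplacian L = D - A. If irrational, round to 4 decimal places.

The graph has 4 vertices and degree multiset [2, 2, 2, 2]; D is the diagonal matrix of degrees and L = D - A. The smallest Laplacian eigenvalue is always 0. The next one, lambda_2 = 2, measures how hard the graph is to disconnect: larger values mean better connectivity.

2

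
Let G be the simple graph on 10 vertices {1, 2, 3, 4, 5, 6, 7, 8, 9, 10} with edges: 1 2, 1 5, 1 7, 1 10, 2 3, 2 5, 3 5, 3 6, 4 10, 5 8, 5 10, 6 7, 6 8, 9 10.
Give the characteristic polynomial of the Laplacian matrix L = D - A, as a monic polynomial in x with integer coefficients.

Each diagonal entry of L is the vertex degree and each off-diagonal entry is -1 where an edge is present, 0 otherwise; in the order [1, 2, 3, 4, 5, 6, 7, 8, 9, 10] the diagonal is [4, 3, 3, 1, 5, 3, 2, 2, 1, 4]. L has integer entries, so p(x) = det(xI - L) has integer coefficients. Expanding the determinant yields x^10 - 28x^9 + 331x^8 - 2156x^7 + 8475x^6 - 20714x^5 + 31265x^4 - 27882x^3 + 13188x^2 - 2480x. Since p(0) = det(-L) = 0, x divides p(x).

x^10 - 28x^9 + 331x^8 - 2156x^7 + 8475x^6 - 20714x^5 + 31265x^4 - 27882x^3 + 13188x^2 - 2480x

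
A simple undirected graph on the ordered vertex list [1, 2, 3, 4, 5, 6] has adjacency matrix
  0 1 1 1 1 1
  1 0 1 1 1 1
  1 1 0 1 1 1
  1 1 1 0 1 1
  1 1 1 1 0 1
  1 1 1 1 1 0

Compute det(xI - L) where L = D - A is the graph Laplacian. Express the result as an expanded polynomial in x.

x^6 - 30x^5 + 360x^4 - 2160x^3 + 6480x^2 - 7776x

With the vertex order [1, 2, 3, 4, 5, 6], the degrees are [5, 5, 5, 5, 5, 5], giving D = diag(5, 5, 5, 5, 5, 5) and L = D - A. The eigenvalues of L are [0, 6, 6, 6, 6, 6]; the characteristic polynomial is the product of (x - lambda_i), which multiplies out to x^6 - 30x^5 + 360x^4 - 2160x^3 + 6480x^2 - 7776x. Since p(0) = det(-L) = 0, x divides p(x). The eigenvalues sum to 30, which equals trace(L) = 2|E|.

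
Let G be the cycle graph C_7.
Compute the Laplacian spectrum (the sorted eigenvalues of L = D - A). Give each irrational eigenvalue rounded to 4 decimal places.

[0, 0.7530, 0.7530, 2.4450, 2.4450, 3.8019, 3.8019]

The graph has 7 vertices and degree multiset [2, 2, 2, 2, 2, 2, 2]; D is the diagonal matrix of degrees and L = D - A. Diagonalising L (or applying a numerical eigensolver to the 7x7 matrix) gives the spectrum above. The single zero eigenvalue shows the graph is connected.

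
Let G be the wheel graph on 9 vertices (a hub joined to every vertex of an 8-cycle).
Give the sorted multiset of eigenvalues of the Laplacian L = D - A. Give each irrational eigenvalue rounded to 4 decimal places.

The graph has 9 vertices and degree multiset [8, 3, 3, 3, 3, 3, 3, 3, 3]; D is the diagonal matrix of degrees and L = D - A. Diagonalising L (or applying a numerical eigensolver to the 9x9 matrix) gives the spectrum above. The single zero eigenvalue shows the graph is connected. The largest eigenvalue, 9, is at most the vertex count 9.

[0, 1.5858, 1.5858, 3, 3, 4.4142, 4.4142, 5, 9]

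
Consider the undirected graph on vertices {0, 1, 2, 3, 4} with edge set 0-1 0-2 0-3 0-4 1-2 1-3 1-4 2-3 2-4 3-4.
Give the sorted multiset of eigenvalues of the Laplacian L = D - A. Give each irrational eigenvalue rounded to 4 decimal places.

[0, 5, 5, 5, 5]

With the vertex order [0, 1, 2, 3, 4], the degrees are [4, 4, 4, 4, 4], giving D = diag(4, 4, 4, 4, 4) and L = D - A. L is symmetric positive semidefinite, so every eigenvalue is real and nonnegative. By the matrix-tree theorem the graph has (1/5) * product of the nonzero eigenvalues = 125 spanning trees.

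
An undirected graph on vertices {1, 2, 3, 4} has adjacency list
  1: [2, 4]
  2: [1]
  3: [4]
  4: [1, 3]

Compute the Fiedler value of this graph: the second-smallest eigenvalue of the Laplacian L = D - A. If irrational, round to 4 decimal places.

0.5858

Reading degrees in the order [1, 2, 3, 4] gives [2, 1, 1, 2]; set D = diag(2, 1, 1, 2) and form L = D - A. The smallest Laplacian eigenvalue is always 0. The next one, lambda_2 = 0.5858, measures how hard the graph is to disconnect: larger values mean better connectivity. By the matrix-tree theorem the graph has (1/4) * product of the nonzero eigenvalues = 1 spanning tree.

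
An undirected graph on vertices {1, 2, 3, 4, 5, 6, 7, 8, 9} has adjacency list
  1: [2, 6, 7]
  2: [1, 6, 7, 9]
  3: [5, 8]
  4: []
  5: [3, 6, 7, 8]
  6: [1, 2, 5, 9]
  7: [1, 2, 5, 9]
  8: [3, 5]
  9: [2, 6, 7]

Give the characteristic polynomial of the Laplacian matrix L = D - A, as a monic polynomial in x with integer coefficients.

x^9 - 26x^8 + 280x^7 - 1610x^6 + 5287x^5 - 9740x^4 + 8976x^3 - 2880x^2

Reading degrees in the order [1, 2, 3, 4, 5, 6, 7, 8, 9] gives [3, 4, 2, 0, 4, 4, 4, 2, 3]; set D = diag(3, 4, 2, 0, 4, 4, 4, 2, 3) and form L = D - A. L has integer entries, so p(x) = det(xI - L) has integer coefficients. Expanding the determinant yields x^9 - 26x^8 + 280x^7 - 1610x^6 + 5287x^5 - 9740x^4 + 8976x^3 - 2880x^2. Since p(0) = det(-L) = 0, x divides p(x). The largest eigenvalue, 6.3723, is at most the vertex count 9.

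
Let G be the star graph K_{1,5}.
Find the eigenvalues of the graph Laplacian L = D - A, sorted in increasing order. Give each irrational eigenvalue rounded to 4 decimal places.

[0, 1, 1, 1, 1, 6]

The graph has 6 vertices and degree multiset [5, 1, 1, 1, 1, 1]; D is the diagonal matrix of degrees and L = D - A. L is symmetric positive semidefinite, so every eigenvalue is real and nonnegative. The single zero eigenvalue shows the graph is connected. There is one zero in the spectrum, matching the 1 component. By the matrix-tree theorem the graph has (1/6) * product of the nonzero eigenvalues = 1 spanning tree.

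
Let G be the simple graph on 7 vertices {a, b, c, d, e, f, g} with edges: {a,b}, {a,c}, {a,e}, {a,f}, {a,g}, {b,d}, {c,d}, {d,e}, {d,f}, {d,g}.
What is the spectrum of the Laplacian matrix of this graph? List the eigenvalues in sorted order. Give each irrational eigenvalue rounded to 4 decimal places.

[0, 2, 2, 2, 2, 5, 7]

Reading degrees in the order [a, b, c, d, e, f, g] gives [5, 2, 2, 5, 2, 2, 2]; set D = diag(5, 2, 2, 5, 2, 2, 2) and form L = D - A. The multiplicity of 0 as a Laplacian eigenvalue equals the number of connected components. The single zero eigenvalue shows the graph is connected. The eigenvalues sum to 20, which equals trace(L) = 2|E|.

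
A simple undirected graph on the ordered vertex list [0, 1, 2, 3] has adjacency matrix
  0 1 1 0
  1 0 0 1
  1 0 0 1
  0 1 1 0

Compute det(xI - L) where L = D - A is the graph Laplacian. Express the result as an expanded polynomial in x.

With the vertex order [0, 1, 2, 3], the degrees are [2, 2, 2, 2], giving D = diag(2, 2, 2, 2) and L = D - A. Computing det(xI - L) by cofactor expansion (or equivalently via sum-over-permutations) gives x^4 - 8x^3 + 20x^2 - 16x. The coefficient of x^3 equals -trace(L) = -8, matching the sum of degrees. The eigenvalues sum to 8, which equals trace(L) = 2|E|.

x^4 - 8x^3 + 20x^2 - 16x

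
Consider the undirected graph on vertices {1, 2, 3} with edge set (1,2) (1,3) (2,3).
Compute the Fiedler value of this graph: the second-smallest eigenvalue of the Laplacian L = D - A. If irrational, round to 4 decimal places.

3

With the vertex order [1, 2, 3], the degrees are [2, 2, 2], giving D = diag(2, 2, 2) and L = D - A. The sorted Laplacian eigenvalues are [0, 3, 3]; the algebraic connectivity is the second entry, 3. By the matrix-tree theorem the graph has (1/3) * product of the nonzero eigenvalues = 3 spanning trees.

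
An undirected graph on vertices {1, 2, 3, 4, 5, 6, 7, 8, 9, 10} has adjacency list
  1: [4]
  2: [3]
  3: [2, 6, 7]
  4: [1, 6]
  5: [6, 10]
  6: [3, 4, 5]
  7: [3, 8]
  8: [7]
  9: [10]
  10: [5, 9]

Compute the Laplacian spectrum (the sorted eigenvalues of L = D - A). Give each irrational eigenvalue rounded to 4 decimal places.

[0, 0.1859, 0.2989, 0.6329, 1.1826, 2, 2.3183, 3.0437, 3.5861, 4.7517]

Reading degrees in the order [1, 2, 3, 4, 5, 6, 7, 8, 9, 10] gives [1, 1, 3, 2, 2, 3, 2, 1, 1, 2]; set D = diag(1, 1, 3, 2, 2, 3, 2, 1, 1, 2) and form L = D - A. Since every row of L sums to 0, the all-ones vector is in the kernel and 0 is an eigenvalue. The single zero eigenvalue shows the graph is connected. The eigenvalues sum to 18, which equals trace(L) = 2|E|.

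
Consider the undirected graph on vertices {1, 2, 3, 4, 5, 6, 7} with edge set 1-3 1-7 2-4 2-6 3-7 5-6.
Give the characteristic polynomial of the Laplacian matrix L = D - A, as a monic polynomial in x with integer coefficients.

With the vertex order [1, 2, 3, 4, 5, 6, 7], the degrees are [2, 2, 2, 1, 1, 2, 2], giving D = diag(2, 2, 2, 1, 1, 2, 2) and L = D - A. Computing det(xI - L) by cofactor expansion (or equivalently via sum-over-permutations) gives x^7 - 12x^6 + 55x^5 - 118x^4 + 114x^3 - 36x^2. The constant term is 0 because L is singular (the all-ones vector lies in its kernel). The eigenvalues sum to 12, which equals trace(L) = 2|E|. There are 2 zeros in the spectrum, matching the 2 components.

x^7 - 12x^6 + 55x^5 - 118x^4 + 114x^3 - 36x^2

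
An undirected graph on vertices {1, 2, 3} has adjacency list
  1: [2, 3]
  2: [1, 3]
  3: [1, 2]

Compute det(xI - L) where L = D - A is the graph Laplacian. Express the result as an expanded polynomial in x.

x^3 - 6x^2 + 9x

With the vertex order [1, 2, 3], the degrees are [2, 2, 2], giving D = diag(2, 2, 2) and L = D - A. Computing det(xI - L) by cofactor expansion (or equivalently via sum-over-permutations) gives x^3 - 6x^2 + 9x. Since p(0) = det(-L) = 0, x divides p(x).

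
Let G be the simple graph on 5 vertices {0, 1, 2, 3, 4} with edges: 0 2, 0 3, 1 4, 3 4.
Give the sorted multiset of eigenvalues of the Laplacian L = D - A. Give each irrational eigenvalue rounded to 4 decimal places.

Each diagonal entry of L is the vertex degree and each off-diagonal entry is -1 where an edge is present, 0 otherwise; in the order [0, 1, 2, 3, 4] the diagonal is [2, 1, 1, 2, 2]. The multiplicity of 0 as a Laplacian eigenvalue equals the number of connected components. The single zero eigenvalue shows the graph is connected.

[0, 0.3820, 1.3820, 2.6180, 3.6180]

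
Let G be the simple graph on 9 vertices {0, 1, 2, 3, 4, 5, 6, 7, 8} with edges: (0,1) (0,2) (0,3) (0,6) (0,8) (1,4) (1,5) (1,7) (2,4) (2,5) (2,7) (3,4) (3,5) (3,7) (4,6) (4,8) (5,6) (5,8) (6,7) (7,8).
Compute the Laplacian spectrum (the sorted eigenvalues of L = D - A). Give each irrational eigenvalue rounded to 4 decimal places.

[0, 4, 4, 4, 4, 5, 5, 5, 9]

Each diagonal entry of L is the vertex degree and each off-diagonal entry is -1 where an edge is present, 0 otherwise; in the order [0, 1, 2, 3, 4, 5, 6, 7, 8] the diagonal is [5, 4, 4, 4, 5, 5, 4, 5, 4]. The multiplicity of 0 as a Laplacian eigenvalue equals the number of connected components. The single zero eigenvalue shows the graph is connected.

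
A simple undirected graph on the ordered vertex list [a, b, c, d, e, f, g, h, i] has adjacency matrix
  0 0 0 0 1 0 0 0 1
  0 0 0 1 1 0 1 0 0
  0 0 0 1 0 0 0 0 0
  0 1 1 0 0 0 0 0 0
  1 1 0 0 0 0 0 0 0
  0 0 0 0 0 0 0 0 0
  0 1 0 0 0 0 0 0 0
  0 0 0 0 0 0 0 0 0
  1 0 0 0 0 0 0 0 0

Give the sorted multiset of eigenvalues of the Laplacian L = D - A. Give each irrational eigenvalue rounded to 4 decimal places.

[0, 0, 0, 0.2603, 0.6262, 1.4055, 2.2742, 3.0996, 4.3342]

With the vertex order [a, b, c, d, e, f, g, h, i], the degrees are [2, 3, 1, 2, 2, 0, 1, 0, 1], giving D = diag(2, 3, 1, 2, 2, 0, 1, 0, 1) and L = D - A. Since every row of L sums to 0, the all-ones vector is in the kernel and 0 is an eigenvalue. The 3 zero eigenvalues correspond to the 3 connected components. The eigenvalues sum to 12, which equals trace(L) = 2|E|.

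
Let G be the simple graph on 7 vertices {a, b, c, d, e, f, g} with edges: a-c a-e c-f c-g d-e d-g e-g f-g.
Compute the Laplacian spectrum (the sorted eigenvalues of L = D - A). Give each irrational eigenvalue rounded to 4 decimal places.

Each diagonal entry of L is the vertex degree and each off-diagonal entry is -1 where an edge is present, 0 otherwise; in the order [a, b, c, d, e, f, g] the diagonal is [2, 0, 3, 2, 3, 2, 4]. Diagonalising L (or applying a numerical eigensolver to the 7x7 matrix) gives the spectrum above. The 2 zero eigenvalues correspond to the 2 connected components. There are 2 zeros in the spectrum, matching the 2 components. The largest eigenvalue, 5.3028, is at most the vertex count 7.

[0, 0, 1.3820, 1.6972, 3.6180, 4, 5.3028]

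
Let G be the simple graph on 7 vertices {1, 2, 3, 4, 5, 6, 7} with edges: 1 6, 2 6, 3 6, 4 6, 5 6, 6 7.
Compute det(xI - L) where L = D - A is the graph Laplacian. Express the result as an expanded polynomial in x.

Reading degrees in the order [1, 2, 3, 4, 5, 6, 7] gives [1, 1, 1, 1, 1, 6, 1]; set D = diag(1, 1, 1, 1, 1, 6, 1) and form L = D - A. Computing det(xI - L) by cofactor expansion (or equivalently via sum-over-permutations) gives x^7 - 12x^6 + 45x^5 - 80x^4 + 75x^3 - 36x^2 + 7x. The coefficient of x^6 equals -trace(L) = -12, matching the sum of degrees.

x^7 - 12x^6 + 45x^5 - 80x^4 + 75x^3 - 36x^2 + 7x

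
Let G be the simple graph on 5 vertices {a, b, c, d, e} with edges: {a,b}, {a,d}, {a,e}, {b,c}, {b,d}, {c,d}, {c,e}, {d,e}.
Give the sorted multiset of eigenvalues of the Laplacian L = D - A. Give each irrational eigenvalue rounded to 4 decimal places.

Reading degrees in the order [a, b, c, d, e] gives [3, 3, 3, 4, 3]; set D = diag(3, 3, 3, 4, 3) and form L = D - A. L is symmetric positive semidefinite, so every eigenvalue is real and nonnegative. The single zero eigenvalue shows the graph is connected. There is one zero in the spectrum, matching the 1 component. The largest eigenvalue, 5, is at most the vertex count 5.

[0, 3, 3, 5, 5]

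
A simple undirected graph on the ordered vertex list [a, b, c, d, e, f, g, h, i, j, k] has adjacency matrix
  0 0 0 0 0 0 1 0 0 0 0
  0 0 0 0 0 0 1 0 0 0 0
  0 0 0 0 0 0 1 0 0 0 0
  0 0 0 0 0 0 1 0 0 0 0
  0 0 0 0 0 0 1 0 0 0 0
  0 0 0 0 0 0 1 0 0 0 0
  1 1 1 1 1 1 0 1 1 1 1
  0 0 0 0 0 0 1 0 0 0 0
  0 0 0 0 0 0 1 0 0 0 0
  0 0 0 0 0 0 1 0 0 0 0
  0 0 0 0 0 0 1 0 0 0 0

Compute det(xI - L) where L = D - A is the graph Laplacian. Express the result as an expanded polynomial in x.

With the vertex order [a, b, c, d, e, f, g, h, i, j, k], the degrees are [1, 1, 1, 1, 1, 1, 10, 1, 1, 1, 1], giving D = diag(1, 1, 1, 1, 1, 1, 10, 1, 1, 1, 1) and L = D - A. L has integer entries, so p(x) = det(xI - L) has integer coefficients. Expanding the determinant yields x^11 - 20x^10 + 135x^9 - 480x^8 + 1050x^7 - 1512x^6 + 1470x^5 - 960x^4 + 405x^3 - 100x^2 + 11x. The coefficient of x^10 equals -trace(L) = -20, matching the sum of degrees. There is one zero in the spectrum, matching the 1 component.

x^11 - 20x^10 + 135x^9 - 480x^8 + 1050x^7 - 1512x^6 + 1470x^5 - 960x^4 + 405x^3 - 100x^2 + 11x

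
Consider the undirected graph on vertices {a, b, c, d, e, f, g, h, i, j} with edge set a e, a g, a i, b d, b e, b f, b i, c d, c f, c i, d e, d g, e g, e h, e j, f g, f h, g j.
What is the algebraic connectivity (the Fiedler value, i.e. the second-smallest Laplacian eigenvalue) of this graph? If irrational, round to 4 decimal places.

Each diagonal entry of L is the vertex degree and each off-diagonal entry is -1 where an edge is present, 0 otherwise; in the order [a, b, c, d, e, f, g, h, i, j] the diagonal is [3, 4, 3, 4, 6, 4, 5, 2, 3, 2]. The sorted Laplacian eigenvalues are [0, 1.5075, 1.6607, 2.4744, 3.1634, 3.5335, 4.0853, 5.4747, 6.6766, 7.4240]; the algebraic connectivity is the second entry, 1.5075. The eigenvalues sum to 36, which equals trace(L) = 2|E|.

1.5075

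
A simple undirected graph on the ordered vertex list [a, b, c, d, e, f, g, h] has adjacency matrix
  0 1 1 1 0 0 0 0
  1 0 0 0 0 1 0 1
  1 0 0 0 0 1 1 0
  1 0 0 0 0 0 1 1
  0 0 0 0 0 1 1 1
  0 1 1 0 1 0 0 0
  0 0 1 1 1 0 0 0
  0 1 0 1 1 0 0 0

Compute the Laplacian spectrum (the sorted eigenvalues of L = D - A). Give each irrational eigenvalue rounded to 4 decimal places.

Each diagonal entry of L is the vertex degree and each off-diagonal entry is -1 where an edge is present, 0 otherwise; in the order [a, b, c, d, e, f, g, h] the diagonal is [3, 3, 3, 3, 3, 3, 3, 3]. L is symmetric positive semidefinite, so every eigenvalue is real and nonnegative. The single zero eigenvalue shows the graph is connected.

[0, 2, 2, 2, 4, 4, 4, 6]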